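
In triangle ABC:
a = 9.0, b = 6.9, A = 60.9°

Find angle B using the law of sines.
sin(B)/b = sin(A)/a
sin(B) = b·sin(A)/a = 6.9·sin(60.9°)/9.0 = 0.669892
B = arcsin(0.669892) = 42.06°  (b ≤ a, so B ≤ A and the acute solution is unique)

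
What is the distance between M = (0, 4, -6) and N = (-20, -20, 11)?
d = √[(-20)² + (-24)² + (17)²] = √1265 = 35.57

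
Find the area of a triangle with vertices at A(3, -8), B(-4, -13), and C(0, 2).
Using the coordinate formula: Area = (1/2)|x₁(y₂-y₃) + x₂(y₃-y₁) + x₃(y₁-y₂)|
Area = (1/2)|3((-13)-2) + (-4)(2-(-8)) + 0((-8)-(-13))|
Area = (1/2)|3*(-15) + (-4)*10 + 0*5|
Area = (1/2)|(-45) + (-40) + 0|
Area = (1/2)*85 = 42.50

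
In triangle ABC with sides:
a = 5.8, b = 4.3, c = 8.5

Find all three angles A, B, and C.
By the law of cosines:
cos(A) = (b² + c² - a²)/(2bc) = 0.781122  →  A = 38.64°
cos(B) = (a² + c² - b²)/(2ac) = 0.886410  →  B = 27.57°
cos(C) = (a² + b² - c²)/(2ab) = -0.403368  →  C = 113.8°
Check: A + B + C = 180.0° ✓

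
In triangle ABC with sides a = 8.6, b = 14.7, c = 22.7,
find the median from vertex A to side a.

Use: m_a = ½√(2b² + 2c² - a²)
m_a = ½√(2·14.7² + 2·22.7² - 8.6²)
m_a = ½√(432.18 + 1030.58 - 73.96) = ½√1388.8 = 18.63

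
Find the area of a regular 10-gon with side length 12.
For a regular 10-gon with side length s = 12:
Apothem a = s / (2*tan(pi/10)) = 12 / (2*tan(pi/10)) ≈ 18.4661
Perimeter P = 10 * 12 = 120
Area = (1/2) * P * a = (1/2) * 120 * 18.4661 = 1107.97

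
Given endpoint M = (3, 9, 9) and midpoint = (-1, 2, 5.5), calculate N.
N = (2×(-1) - 3, 2×2 - 9, 2×5.5 - 9) = (-5, -5, 2)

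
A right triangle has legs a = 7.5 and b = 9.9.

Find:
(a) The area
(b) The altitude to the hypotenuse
(a) Area = ½ab = ½·7.5·9.9 = 37.125
(b) Hypotenuse c = √(7.5² + 9.9²) = √154.26 = 12.4201
    Area = ½·c·h_c  →  h_c = 2·Area/c = 2·37.125/12.4201 = 5.978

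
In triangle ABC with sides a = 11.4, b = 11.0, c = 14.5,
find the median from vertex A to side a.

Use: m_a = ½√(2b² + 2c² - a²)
m_a = ½√(2·11.0² + 2·14.5² - 11.4²)
m_a = ½√(242 + 420.5 - 129.96) = ½√532.54 = 11.54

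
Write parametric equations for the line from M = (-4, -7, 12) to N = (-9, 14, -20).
Direction vector d = N - M = (-5, 21, -32)
x = -4 - 5t, y = -7 + 21t, z = 12 - 32t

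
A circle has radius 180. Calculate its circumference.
Circumference = 2 * pi * r
Circumference = 2 * pi * 180
Circumference = 1130.97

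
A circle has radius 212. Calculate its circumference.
Circumference = 2 * pi * r
Circumference = 2 * pi * 212
Circumference = 1332.04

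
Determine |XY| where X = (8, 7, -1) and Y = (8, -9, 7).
d = √[(0)² + (-16)² + (8)²] = √320 = 17.89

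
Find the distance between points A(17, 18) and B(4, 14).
Using the distance formula: d = sqrt((x₂-x₁)² + (y₂-y₁)²)
dx = 4 - 17 = -13
dy = 14 - 18 = -4
d = sqrt((-13)² + (-4)²) = sqrt(169 + 16) = sqrt(185) = 13.60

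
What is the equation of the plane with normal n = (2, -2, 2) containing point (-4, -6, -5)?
d = n·P = (2)(-4) + (-2)(-6) + (2)(-5) = -6
Plane: 2x - 2y + 2z = -6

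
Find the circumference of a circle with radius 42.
Circumference = 2 * pi * r
Circumference = 2 * pi * 42
Circumference = 263.89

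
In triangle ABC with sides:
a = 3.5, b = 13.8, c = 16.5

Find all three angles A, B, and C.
By the law of cosines:
cos(A) = (b² + c² - a²)/(2bc) = 0.989108  →  A = 8.464°
cos(B) = (a² + c² - b²)/(2ac) = 0.814372  →  B = 35.47°
cos(C) = (a² + b² - c²)/(2ab) = -0.720083  →  C = 136.1°
Check: A + B + C = 180.0° ✓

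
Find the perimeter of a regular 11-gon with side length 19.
Perimeter = number of sides * side length
Perimeter = 11 * 19
Perimeter = 209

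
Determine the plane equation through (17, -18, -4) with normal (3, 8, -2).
d = n·P = (3)(17) + (8)(-18) + (-2)(-4) = -85
Plane: 3x + 8y - 2z = -85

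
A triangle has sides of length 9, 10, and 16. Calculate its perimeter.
Perimeter = sum of all sides
Perimeter = 9 + 10 + 16
Perimeter = 35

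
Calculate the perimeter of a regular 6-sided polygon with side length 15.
Perimeter = number of sides * side length
Perimeter = 6 * 15
Perimeter = 90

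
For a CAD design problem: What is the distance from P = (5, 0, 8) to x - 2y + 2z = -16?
d = |1(5) + (-2)(0) + 2(8) - (-16)| / √(1² + (-2)² + 2²) = 37/√9 = 12.33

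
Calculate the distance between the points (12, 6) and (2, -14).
Using the distance formula: d = sqrt((x₂-x₁)² + (y₂-y₁)²)
dx = 2 - 12 = -10
dy = (-14) - 6 = -20
d = sqrt((-10)² + (-20)²) = sqrt(100 + 400) = sqrt(500) = 22.36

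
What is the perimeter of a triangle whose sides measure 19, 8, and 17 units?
Perimeter = sum of all sides
Perimeter = 19 + 8 + 17
Perimeter = 44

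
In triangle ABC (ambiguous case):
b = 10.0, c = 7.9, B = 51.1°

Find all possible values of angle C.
sin(C)/c = sin(B)/b  →  sin(C) = c·sin(B)/b = 7.9·sin(51.1°)/10.0 = 0.614812
C₁ = arcsin(0.614812) = 37.94°,  C₂ = 180° - C₁ = 142.06°
Check C₂: A = 180° - 51.1° - 142.06° = -13.16° ≤ 0, rejected
C = 37.94° (one solution)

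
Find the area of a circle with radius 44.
Area = pi * r²
Area = pi * 44²
Area = pi * 1936
Area = 6082.12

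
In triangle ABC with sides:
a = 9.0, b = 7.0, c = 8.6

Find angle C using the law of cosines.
cos(C) = (a² + b² - c²)/(2ab)
cos(C) = (9.0² + 7.0² - 8.6²)/(2·9.0·7.0) = 56.04/126 = 0.444762
C = arccos(0.444762) = 63.59°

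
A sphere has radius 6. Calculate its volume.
Volume = (4/3) * pi * r³
Volume = (4/3) * pi * 6³
Volume = (4/3) * pi * 216
Volume = 904.78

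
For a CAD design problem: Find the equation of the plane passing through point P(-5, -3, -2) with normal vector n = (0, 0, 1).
d = n·P = (0)(-5) + (0)(-3) + (1)(-2) = -2
Plane: z = -2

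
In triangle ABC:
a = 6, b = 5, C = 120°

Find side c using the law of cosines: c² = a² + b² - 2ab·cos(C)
c² = 6² + 5² - 2·6·5·cos(120°)
c² = 36 + 25 - 60·-0.5000 = 91
c = √91 = 9.539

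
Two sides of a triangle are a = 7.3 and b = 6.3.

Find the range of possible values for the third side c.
By the triangle inequality: |a - b| < c < a + b
|7.3 - 6.3| < c < 7.3 + 6.3
1 < c < 13.6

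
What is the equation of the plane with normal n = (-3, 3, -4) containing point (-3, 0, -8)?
d = n·P = (-3)(-3) + (3)(0) + (-4)(-8) = 41
Plane: -3x + 3y - 4z = 41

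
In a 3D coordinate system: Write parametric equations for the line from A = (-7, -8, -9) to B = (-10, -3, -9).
Direction vector d = B - A = (-3, 5, 0)
x = -7 - 3t, y = -8 + 5t, z = -9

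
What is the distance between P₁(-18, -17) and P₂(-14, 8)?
Using the distance formula: d = sqrt((x₂-x₁)² + (y₂-y₁)²)
dx = (-14) - (-18) = 4
dy = 8 - (-17) = 25
d = sqrt(4² + 25²) = sqrt(16 + 625) = sqrt(641) = 25.32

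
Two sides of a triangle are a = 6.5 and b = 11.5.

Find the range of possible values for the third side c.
By the triangle inequality: |a - b| < c < a + b
|6.5 - 11.5| < c < 6.5 + 11.5
5 < c < 18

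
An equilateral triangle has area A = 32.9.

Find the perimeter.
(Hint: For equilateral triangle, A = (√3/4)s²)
A = (√3/4)s²  →  s² = 4A/√3 = 4·32.9/√3 = 75.9793
s = 8.71661
Perimeter = 3s = 26.15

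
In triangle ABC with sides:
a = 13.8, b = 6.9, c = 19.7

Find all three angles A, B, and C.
By the law of cosines:
cos(A) = (b² + c² - a²)/(2bc) = 0.902156  →  A = 25.56°
cos(B) = (a² + c² - b²)/(2ac) = 0.976458  →  B = 12.46°
cos(C) = (a² + b² - c²)/(2ab) = -0.787860  →  C = 142°
Check: A + B + C = 180.0° ✓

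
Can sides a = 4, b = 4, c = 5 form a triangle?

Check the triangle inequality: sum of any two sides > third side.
Yes, triangle inequality satisfied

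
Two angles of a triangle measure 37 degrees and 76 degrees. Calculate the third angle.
Sum of angles in a triangle = 180 degrees
Third angle = 180 - 37 - 76
Third angle = 67 degrees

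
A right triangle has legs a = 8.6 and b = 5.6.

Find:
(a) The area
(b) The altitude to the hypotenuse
(a) Area = ½ab = ½·8.6·5.6 = 24.08
(b) Hypotenuse c = √(8.6² + 5.6²) = √105.32 = 10.2626
    Area = ½·c·h_c  →  h_c = 2·Area/c = 2·24.08/10.2626 = 4.693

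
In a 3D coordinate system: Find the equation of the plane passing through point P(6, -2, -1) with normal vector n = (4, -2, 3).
d = n·P = (4)(6) + (-2)(-2) + (3)(-1) = 25
Plane: 4x - 2y + 3z = 25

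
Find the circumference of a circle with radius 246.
Circumference = 2 * pi * r
Circumference = 2 * pi * 246
Circumference = 1545.66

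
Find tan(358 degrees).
tan(358 degrees) = -0.0349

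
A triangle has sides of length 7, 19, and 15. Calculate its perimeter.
Perimeter = sum of all sides
Perimeter = 7 + 19 + 15
Perimeter = 41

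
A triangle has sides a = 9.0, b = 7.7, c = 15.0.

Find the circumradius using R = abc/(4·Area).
s = (a+b+c)/2 = 15.85
Area = √(s(s-a)(s-b)(s-c)) = √(15.85·6.85·8.15·0.85) = 27.4251
R = abc/(4·Area) = (9.0·7.7·15.0)/(4·27.4251) = 1039.5/109.7004 = 9.476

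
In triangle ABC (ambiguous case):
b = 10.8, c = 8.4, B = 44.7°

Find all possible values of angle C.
sin(C)/c = sin(B)/b  →  sin(C) = c·sin(B)/b = 8.4·sin(44.7°)/10.8 = 0.547085
C₁ = arcsin(0.547085) = 33.17°,  C₂ = 180° - C₁ = 146.83°
Check C₂: A = 180° - 44.7° - 146.83° = -11.53° ≤ 0, rejected
C = 33.17° (one solution)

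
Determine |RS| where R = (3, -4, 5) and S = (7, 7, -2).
d = √[(4)² + (11)² + (-7)²] = √186 = 13.64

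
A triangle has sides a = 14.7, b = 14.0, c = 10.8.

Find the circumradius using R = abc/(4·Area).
s = (a+b+c)/2 = 19.75
Area = √(s(s-a)(s-b)(s-c)) = √(19.75·5.05·5.75·8.95) = 71.6432
R = abc/(4·Area) = (14.7·14.0·10.8)/(4·71.6432) = 2222.64/286.5728 = 7.756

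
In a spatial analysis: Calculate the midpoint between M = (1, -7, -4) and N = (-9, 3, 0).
Midpoint = ((1-9)/2, (-7+3)/2, (-4+0)/2) = (-4, -2, -2)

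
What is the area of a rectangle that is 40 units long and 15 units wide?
Area = length * width
Area = 40 * 15
Area = 600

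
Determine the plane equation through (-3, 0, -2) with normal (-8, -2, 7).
d = n·P = (-8)(-3) + (-2)(0) + (7)(-2) = 10
Plane: -8x - 2y + 7z = 10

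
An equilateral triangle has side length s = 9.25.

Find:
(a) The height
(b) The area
(a) Height h = s·√3/2 = 9.25·√3/2 = 8.011
(b) Area = (√3/4)·s² = (√3/4)·9.25² = (√3/4)·85.5625 = 37.05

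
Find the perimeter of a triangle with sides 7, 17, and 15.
Perimeter = sum of all sides
Perimeter = 7 + 17 + 15
Perimeter = 39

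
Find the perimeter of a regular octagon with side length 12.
Perimeter = number of sides * side length
Perimeter = 8 * 12
Perimeter = 96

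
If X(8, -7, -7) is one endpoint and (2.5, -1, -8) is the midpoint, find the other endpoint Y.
Y = (2×2.5 - 8, 2×(-1) - (-7), 2×(-8) - (-7)) = (-3, 5, -9)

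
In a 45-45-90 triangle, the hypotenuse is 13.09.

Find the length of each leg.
In a 45-45-90 triangle, hypotenuse = leg·√2  →  leg = hypotenuse/√2
leg = 13.09/√2 = 9.256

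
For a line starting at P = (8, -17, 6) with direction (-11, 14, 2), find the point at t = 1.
P(1) = (8 + (-11)(1), -17 + 14(1), 6 + 2(1)) = (-3, -3, 8)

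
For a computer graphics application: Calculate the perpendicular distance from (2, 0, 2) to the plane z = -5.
d = |0(2) + 0(0) + 1(2) - (-5)| / √(0² + 0² + 1²) = 7/√1 = 7.0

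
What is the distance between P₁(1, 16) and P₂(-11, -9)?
Using the distance formula: d = sqrt((x₂-x₁)² + (y₂-y₁)²)
dx = (-11) - 1 = -12
dy = (-9) - 16 = -25
d = sqrt((-12)² + (-25)²) = sqrt(144 + 625) = sqrt(769) = 27.73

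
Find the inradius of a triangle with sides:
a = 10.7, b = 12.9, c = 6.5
s = (a+b+c)/2 = (10.7+12.9+6.5)/2 = 15.05
Area = √(s(s-a)(s-b)(s-c)) = √(15.05·4.35·2.15·8.55) = 34.6909
r = Area/s = 34.6909/15.05 = 2.305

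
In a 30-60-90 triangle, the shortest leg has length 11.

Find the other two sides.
Long leg = 11√3 = 19.05, Hypotenuse = 22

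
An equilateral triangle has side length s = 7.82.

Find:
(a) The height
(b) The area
(a) Height h = s·√3/2 = 7.82·√3/2 = 6.772
(b) Area = (√3/4)·s² = (√3/4)·7.82² = (√3/4)·61.1524 = 26.48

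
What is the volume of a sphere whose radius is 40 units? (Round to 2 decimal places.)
Volume = (4/3) * pi * r³
Volume = (4/3) * pi * 40³
Volume = (4/3) * pi * 64000
Volume = 268082.57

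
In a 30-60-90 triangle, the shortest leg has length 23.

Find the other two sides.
Long leg = 23√3 = 39.84, Hypotenuse = 46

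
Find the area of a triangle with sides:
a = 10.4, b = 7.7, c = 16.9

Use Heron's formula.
s = (a+b+c)/2 = (10.4+7.7+16.9)/2 = 17.5
A = √(s(s-a)(s-b)(s-c)) = √(17.5·7.1·9.8·0.6)
A = √730.59 = 27.03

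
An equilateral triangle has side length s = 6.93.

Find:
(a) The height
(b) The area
(a) Height h = s·√3/2 = 6.93·√3/2 = 6.002
(b) Area = (√3/4)·s² = (√3/4)·6.93² = (√3/4)·48.0249 = 20.8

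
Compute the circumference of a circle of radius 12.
Circumference = 2 * pi * r
Circumference = 2 * pi * 12
Circumference = 75.40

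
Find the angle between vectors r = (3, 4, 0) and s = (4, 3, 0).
r·s = 24, |r|² = 25, |s|² = 25
cos θ = 24/√625 ≈ 0.96
θ ≈ 16.26°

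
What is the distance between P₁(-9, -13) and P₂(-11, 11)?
Using the distance formula: d = sqrt((x₂-x₁)² + (y₂-y₁)²)
dx = (-11) - (-9) = -2
dy = 11 - (-13) = 24
d = sqrt((-2)² + 24²) = sqrt(4 + 576) = sqrt(580) = 24.08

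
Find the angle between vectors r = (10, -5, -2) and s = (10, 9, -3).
r·s = 61, |r|² = 129, |s|² = 190
cos θ = 61/√24510 ≈ 0.3896
θ ≈ 67.07°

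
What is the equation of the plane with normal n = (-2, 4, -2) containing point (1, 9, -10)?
d = n·P = (-2)(1) + (4)(9) + (-2)(-10) = 54
Plane: -2x + 4y - 2z = 54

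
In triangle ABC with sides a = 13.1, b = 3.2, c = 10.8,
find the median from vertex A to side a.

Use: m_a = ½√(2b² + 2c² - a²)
m_a = ½√(2·3.2² + 2·10.8² - 13.1²)
m_a = ½√(20.48 + 233.28 - 171.61) = ½√82.15 = 4.532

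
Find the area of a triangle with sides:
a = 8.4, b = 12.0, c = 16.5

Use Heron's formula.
s = (a+b+c)/2 = (8.4+12.0+16.5)/2 = 18.45
A = √(s(s-a)(s-b)(s-c)) = √(18.45·10.05·6.45·1.95)
A = √2332.15 = 48.29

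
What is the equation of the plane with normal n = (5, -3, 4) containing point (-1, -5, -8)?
d = n·P = (5)(-1) + (-3)(-5) + (4)(-8) = -22
Plane: 5x - 3y + 4z = -22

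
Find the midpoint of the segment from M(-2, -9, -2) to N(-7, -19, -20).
Midpoint = ((-2-7)/2, (-9-19)/2, (-2-20)/2) = (-4.5, -14, -11)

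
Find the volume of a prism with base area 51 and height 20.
Volume = base area * height
Volume = 51 * 20
Volume = 1020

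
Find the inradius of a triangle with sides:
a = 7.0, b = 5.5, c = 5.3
s = (a+b+c)/2 = (7.0+5.5+5.3)/2 = 8.9
Area = √(s(s-a)(s-b)(s-c)) = √(8.9·1.9·3.4·3.6) = 14.3867
r = Area/s = 14.3867/8.9 = 1.616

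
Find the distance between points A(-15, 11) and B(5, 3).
Using the distance formula: d = sqrt((x₂-x₁)² + (y₂-y₁)²)
dx = 5 - (-15) = 20
dy = 3 - 11 = -8
d = sqrt(20² + (-8)²) = sqrt(400 + 64) = sqrt(464) = 21.54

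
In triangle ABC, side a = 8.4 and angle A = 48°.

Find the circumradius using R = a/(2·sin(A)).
R = a/(2·sin(A)) = 8.4/(2·sin(48°))
R = 8.4/(2·0.743145) = 8.4/1.486290 = 5.652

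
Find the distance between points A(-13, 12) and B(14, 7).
Using the distance formula: d = sqrt((x₂-x₁)² + (y₂-y₁)²)
dx = 14 - (-13) = 27
dy = 7 - 12 = -5
d = sqrt(27² + (-5)²) = sqrt(729 + 25) = sqrt(754) = 27.46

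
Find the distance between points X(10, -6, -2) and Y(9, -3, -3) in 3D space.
d = √[(-1)² + (3)² + (-1)²] = √11 = 3.317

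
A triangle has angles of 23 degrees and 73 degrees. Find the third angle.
Sum of angles in a triangle = 180 degrees
Third angle = 180 - 23 - 73
Third angle = 84 degrees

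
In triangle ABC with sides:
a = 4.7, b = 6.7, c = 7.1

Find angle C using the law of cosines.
cos(C) = (a² + b² - c²)/(2ab)
cos(C) = (4.7² + 6.7² - 7.1²)/(2·4.7·6.7) = 16.57/62.98 = 0.263099
C = arccos(0.263099) = 74.75°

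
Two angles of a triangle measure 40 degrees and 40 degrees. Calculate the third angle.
Sum of angles in a triangle = 180 degrees
Third angle = 180 - 40 - 40
Third angle = 100 degrees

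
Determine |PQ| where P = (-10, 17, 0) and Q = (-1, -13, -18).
d = √[(9)² + (-30)² + (-18)²] = √1305 = 36.12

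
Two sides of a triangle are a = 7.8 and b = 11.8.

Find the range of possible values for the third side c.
By the triangle inequality: |a - b| < c < a + b
|7.8 - 11.8| < c < 7.8 + 11.8
4 < c < 19.6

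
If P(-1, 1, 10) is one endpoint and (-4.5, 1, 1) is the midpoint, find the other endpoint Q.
Q = (2×(-4.5) - (-1), 2×1 - 1, 2×1 - 10) = (-8, 1, -8)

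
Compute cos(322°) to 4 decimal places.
cos(322 degrees) = 0.788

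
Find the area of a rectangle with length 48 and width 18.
Area = length * width
Area = 48 * 18
Area = 864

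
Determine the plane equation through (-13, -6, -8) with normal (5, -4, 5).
d = n·P = (5)(-13) + (-4)(-6) + (5)(-8) = -81
Plane: 5x - 4y + 5z = -81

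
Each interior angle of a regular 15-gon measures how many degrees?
Interior angle of a regular n-gon = (n-2)*180/n
Interior angle = (15-2)*180/15
Interior angle = 13*180/15
Interior angle = 2340/15
Interior angle = 156 degrees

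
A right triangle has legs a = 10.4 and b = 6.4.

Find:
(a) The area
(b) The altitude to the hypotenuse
(a) Area = ½ab = ½·10.4·6.4 = 33.28
(b) Hypotenuse c = √(10.4² + 6.4²) = √149.12 = 12.2115
    Area = ½·c·h_c  →  h_c = 2·Area/c = 2·33.28/12.2115 = 5.451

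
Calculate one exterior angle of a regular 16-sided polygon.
Exterior angle of a regular n-gon = 360/n
Exterior angle = 360/16
Exterior angle = 22.50 degrees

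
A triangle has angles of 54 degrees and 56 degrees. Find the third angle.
Sum of angles in a triangle = 180 degrees
Third angle = 180 - 54 - 56
Third angle = 70 degrees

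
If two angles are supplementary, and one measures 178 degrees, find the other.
Supplementary angles sum to 180 degrees.
Other angle = 180 - 178
Other angle = 2 degrees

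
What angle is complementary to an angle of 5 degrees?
Complementary angles sum to 90 degrees.
Other angle = 90 - 5
Other angle = 85 degrees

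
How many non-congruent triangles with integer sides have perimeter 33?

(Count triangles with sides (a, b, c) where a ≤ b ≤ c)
With a ≤ b ≤ c and a + b + c = 33, the triangle inequality a + b > c gives c < 33/2, so c ≤ 16.
Iterate a from 1 to ⌊p/3⌋ = 11; for each a, b ranges from a to ⌊(p−a)/2⌋ with c = p − a − b, keeping only c ≥ b.
Triples: (1, 16, 16), (2, 15, 16), (3, 14, 16), …
Count = 27 triangles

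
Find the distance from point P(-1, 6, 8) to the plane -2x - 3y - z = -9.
d = |(-2)(-1) + (-3)(6) + (-1)(8) - (-9)| / √((-2)² + (-3)² + (-1)²) = 15/√14 = 4.009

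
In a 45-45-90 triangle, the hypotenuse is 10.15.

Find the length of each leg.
In a 45-45-90 triangle, hypotenuse = leg·√2  →  leg = hypotenuse/√2
leg = 10.15/√2 = 7.177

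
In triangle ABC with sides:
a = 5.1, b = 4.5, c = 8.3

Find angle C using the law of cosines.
cos(C) = (a² + b² - c²)/(2ab)
cos(C) = (5.1² + 4.5² - 8.3²)/(2·5.1·4.5) = -22.63/45.9 = -0.493028
C = arccos(-0.493028) = 119.5°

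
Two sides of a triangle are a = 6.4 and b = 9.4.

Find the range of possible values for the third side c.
By the triangle inequality: |a - b| < c < a + b
|6.4 - 9.4| < c < 6.4 + 9.4
3 < c < 15.8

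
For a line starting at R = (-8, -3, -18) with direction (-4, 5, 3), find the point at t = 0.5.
P(0.5) = (-8 + (-4)(0.5), -3 + 5(0.5), -18 + 3(0.5)) = (-10, -0.5, -16.5)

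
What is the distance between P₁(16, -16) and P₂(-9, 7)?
Using the distance formula: d = sqrt((x₂-x₁)² + (y₂-y₁)²)
dx = (-9) - 16 = -25
dy = 7 - (-16) = 23
d = sqrt((-25)² + 23²) = sqrt(625 + 529) = sqrt(1154) = 33.97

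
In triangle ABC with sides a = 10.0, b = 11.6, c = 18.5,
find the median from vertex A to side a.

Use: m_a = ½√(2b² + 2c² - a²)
m_a = ½√(2·11.6² + 2·18.5² - 10.0²)
m_a = ½√(269.12 + 684.5 - 100) = ½√853.62 = 14.61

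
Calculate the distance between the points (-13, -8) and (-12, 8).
Using the distance formula: d = sqrt((x₂-x₁)² + (y₂-y₁)²)
dx = (-12) - (-13) = 1
dy = 8 - (-8) = 16
d = sqrt(1² + 16²) = sqrt(1 + 256) = sqrt(257) = 16.03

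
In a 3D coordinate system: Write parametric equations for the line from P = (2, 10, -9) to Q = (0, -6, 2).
Direction vector d = Q - P = (-2, -16, 11)
x = 2 - 2t, y = 10 - 16t, z = -9 + 11t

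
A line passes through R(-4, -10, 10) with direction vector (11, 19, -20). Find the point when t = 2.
P(2) = (-4 + 11(2), -10 + 19(2), 10 + (-20)(2)) = (18, 28, -30)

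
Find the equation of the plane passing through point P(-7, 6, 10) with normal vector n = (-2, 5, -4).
d = n·P = (-2)(-7) + (5)(6) + (-4)(10) = 4
Plane: -2x + 5y - 4z = 4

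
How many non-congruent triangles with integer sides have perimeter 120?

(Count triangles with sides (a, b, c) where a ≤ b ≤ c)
With a ≤ b ≤ c and a + b + c = 120, the triangle inequality a + b > c gives c < 120/2, so c ≤ 59.
Iterate a from 1 to ⌊p/3⌋ = 40; for each a, b ranges from a to ⌊(p−a)/2⌋ with c = p − a − b, keeping only c ≥ b.
Triples: (2, 59, 59), (3, 58, 59), (4, 57, 59), …
Count = 300 triangles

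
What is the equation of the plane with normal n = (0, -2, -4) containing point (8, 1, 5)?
d = n·P = (0)(8) + (-2)(1) + (-4)(5) = -22
Plane: -2y - 4z = -22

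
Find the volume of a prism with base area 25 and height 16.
Volume = base area * height
Volume = 25 * 16
Volume = 400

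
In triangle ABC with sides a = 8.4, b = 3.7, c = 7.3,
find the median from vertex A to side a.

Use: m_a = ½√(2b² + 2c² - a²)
m_a = ½√(2·3.7² + 2·7.3² - 8.4²)
m_a = ½√(27.38 + 106.58 - 70.56) = ½√63.4 = 3.981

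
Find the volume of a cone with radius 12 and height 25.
Volume = (1/3) * pi * r² * h
Volume = (1/3) * pi * 12² * 25
Volume = (1/3) * pi * 144 * 25
Volume = (1/3) * pi * 3600
Volume = 3769.91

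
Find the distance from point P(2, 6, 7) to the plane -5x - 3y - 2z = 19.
d = |(-5)(2) + (-3)(6) + (-2)(7) - (19)| / √((-5)² + (-3)² + (-2)²) = 61/√38 = 9.896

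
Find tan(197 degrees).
tan(197 degrees) = 0.3057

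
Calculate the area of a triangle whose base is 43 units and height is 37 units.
Area = (1/2) * base * height
Area = (1/2) * 43 * 37
Area = 795.50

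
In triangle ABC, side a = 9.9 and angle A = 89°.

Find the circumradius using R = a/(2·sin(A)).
R = a/(2·sin(A)) = 9.9/(2·sin(89°))
R = 9.9/(2·0.999848) = 9.9/1.999695 = 4.951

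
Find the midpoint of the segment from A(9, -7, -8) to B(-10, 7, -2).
Midpoint = ((9-10)/2, (-7+7)/2, (-8-2)/2) = (-0.5, 0, -5)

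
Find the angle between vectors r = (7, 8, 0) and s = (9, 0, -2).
r·s = 63, |r|² = 113, |s|² = 85
cos θ = 63/√9605 ≈ 0.6428
θ ≈ 50.0°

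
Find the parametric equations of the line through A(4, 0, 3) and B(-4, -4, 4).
Direction vector d = B - A = (-8, -4, 1)
x = 4 - 8t, y = 0 - 4t, z = 3 + t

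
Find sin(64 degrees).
sin(64 degrees) = 0.8988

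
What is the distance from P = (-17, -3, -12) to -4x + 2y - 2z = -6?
d = |(-4)(-17) + 2(-3) + (-2)(-12) - (-6)| / √((-4)² + 2² + (-2)²) = 92/√24 = 18.78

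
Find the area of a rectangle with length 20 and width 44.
Area = length * width
Area = 20 * 44
Area = 880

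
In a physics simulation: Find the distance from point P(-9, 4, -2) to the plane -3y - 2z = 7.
d = |0(-9) + (-3)(4) + (-2)(-2) - (7)| / √(0² + (-3)² + (-2)²) = 15/√13 = 4.16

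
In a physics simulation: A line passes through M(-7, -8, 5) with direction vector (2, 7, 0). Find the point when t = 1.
P(1) = (-7 + 2(1), -8 + 7(1), 5 + 0(1)) = (-5, -1, 5)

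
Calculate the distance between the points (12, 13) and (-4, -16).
Using the distance formula: d = sqrt((x₂-x₁)² + (y₂-y₁)²)
dx = (-4) - 12 = -16
dy = (-16) - 13 = -29
d = sqrt((-16)² + (-29)²) = sqrt(256 + 841) = sqrt(1097) = 33.12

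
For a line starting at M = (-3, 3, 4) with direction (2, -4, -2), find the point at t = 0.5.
P(0.5) = (-3 + 2(0.5), 3 + (-4)(0.5), 4 + (-2)(0.5)) = (-2, 1, 3)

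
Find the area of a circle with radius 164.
Area = pi * r²
Area = pi * 164²
Area = pi * 26896
Area = 84496.28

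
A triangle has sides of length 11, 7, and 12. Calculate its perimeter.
Perimeter = sum of all sides
Perimeter = 11 + 7 + 12
Perimeter = 30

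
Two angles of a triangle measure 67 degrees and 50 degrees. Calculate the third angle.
Sum of angles in a triangle = 180 degrees
Third angle = 180 - 67 - 50
Third angle = 63 degrees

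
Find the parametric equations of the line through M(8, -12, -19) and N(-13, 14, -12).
Direction vector d = N - M = (-21, 26, 7)
x = 8 - 21t, y = -12 + 26t, z = -19 + 7t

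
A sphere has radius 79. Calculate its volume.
Volume = (4/3) * pi * r³
Volume = (4/3) * pi * 79³
Volume = (4/3) * pi * 493039
Volume = 2065236.93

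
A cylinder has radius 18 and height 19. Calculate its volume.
Volume = pi * r² * h
Volume = pi * 18² * 19
Volume = pi * 324 * 19
Volume = pi * 6156
Volume = 19339.64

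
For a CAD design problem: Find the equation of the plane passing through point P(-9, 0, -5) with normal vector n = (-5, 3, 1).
d = n·P = (-5)(-9) + (3)(0) + (1)(-5) = 40
Plane: -5x + 3y + z = 40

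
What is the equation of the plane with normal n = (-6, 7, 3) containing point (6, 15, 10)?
d = n·P = (-6)(6) + (7)(15) + (3)(10) = 99
Plane: -6x + 7y + 3z = 99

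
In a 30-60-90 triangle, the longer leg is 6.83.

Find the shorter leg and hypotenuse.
In a 30-60-90 triangle, sides are in ratio 1 : √3 : 2.
Long leg = short leg·√3  →  short leg = 6.83/√3 = 3.943
Hypotenuse = 2·(short leg) = 2·6.83/√3 = 7.887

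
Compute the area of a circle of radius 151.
Area = pi * r²
Area = pi * 151²
Area = pi * 22801
Area = 71631.45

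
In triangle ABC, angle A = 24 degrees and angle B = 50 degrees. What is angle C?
Sum of angles in a triangle = 180 degrees
Third angle = 180 - 24 - 50
Third angle = 106 degrees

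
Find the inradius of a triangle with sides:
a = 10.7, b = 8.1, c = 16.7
s = (a+b+c)/2 = (10.7+8.1+16.7)/2 = 17.75
Area = √(s(s-a)(s-b)(s-c)) = √(17.75·7.05·9.65·1.05) = 35.6084
r = Area/s = 35.6084/17.75 = 2.006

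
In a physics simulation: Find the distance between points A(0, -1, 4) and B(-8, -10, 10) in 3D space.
d = √[(-8)² + (-9)² + (6)²] = √181 = 13.45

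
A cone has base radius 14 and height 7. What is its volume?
Volume = (1/3) * pi * r² * h
Volume = (1/3) * pi * 14² * 7
Volume = (1/3) * pi * 196 * 7
Volume = (1/3) * pi * 1372
Volume = 1436.76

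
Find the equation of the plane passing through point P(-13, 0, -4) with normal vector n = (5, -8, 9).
d = n·P = (5)(-13) + (-8)(0) + (9)(-4) = -101
Plane: 5x - 8y + 9z = -101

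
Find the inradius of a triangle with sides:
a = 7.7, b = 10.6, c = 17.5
s = (a+b+c)/2 = (7.7+10.6+17.5)/2 = 17.9
Area = √(s(s-a)(s-b)(s-c)) = √(17.9·10.2·7.3·0.4) = 23.0897
r = Area/s = 23.0897/17.9 = 1.29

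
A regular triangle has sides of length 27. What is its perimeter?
Perimeter = number of sides * side length
Perimeter = 3 * 27
Perimeter = 81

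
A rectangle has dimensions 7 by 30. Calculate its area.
Area = length * width
Area = 7 * 30
Area = 210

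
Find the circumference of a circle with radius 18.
Circumference = 2 * pi * r
Circumference = 2 * pi * 18
Circumference = 113.10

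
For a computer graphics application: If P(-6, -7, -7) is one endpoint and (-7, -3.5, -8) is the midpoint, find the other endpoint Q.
Q = (2×(-7) - (-6), 2×(-3.5) - (-7), 2×(-8) - (-7)) = (-8, 0, -9)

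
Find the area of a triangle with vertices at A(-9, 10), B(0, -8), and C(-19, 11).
Using the coordinate formula: Area = (1/2)|x₁(y₂-y₃) + x₂(y₃-y₁) + x₃(y₁-y₂)|
Area = (1/2)|(-9)((-8)-11) + 0(11-10) + (-19)(10-(-8))|
Area = (1/2)|(-9)*(-19) + 0*1 + (-19)*18|
Area = (1/2)|171 + 0 + (-342)|
Area = (1/2)*171 = 85.50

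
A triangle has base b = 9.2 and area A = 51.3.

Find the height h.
A = ½bh  →  h = 2A/b
h = 2·51.3/9.2 = 11.15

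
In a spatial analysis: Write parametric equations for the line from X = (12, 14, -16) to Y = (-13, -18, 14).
Direction vector d = Y - X = (-25, -32, 30)
x = 12 - 25t, y = 14 - 32t, z = -16 + 30t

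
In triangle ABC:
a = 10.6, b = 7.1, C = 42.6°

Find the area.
Using A = ½ab·sin(C):
A = ½·10.6·7.1·sin(42.6°) = ½·75.26·0.676876 = 25.47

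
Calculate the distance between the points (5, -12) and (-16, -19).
Using the distance formula: d = sqrt((x₂-x₁)² + (y₂-y₁)²)
dx = (-16) - 5 = -21
dy = (-19) - (-12) = -7
d = sqrt((-21)² + (-7)²) = sqrt(441 + 49) = sqrt(490) = 22.14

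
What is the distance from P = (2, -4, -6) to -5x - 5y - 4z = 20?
d = |(-5)(2) + (-5)(-4) + (-4)(-6) - (20)| / √((-5)² + (-5)² + (-4)²) = 14/√66 = 1.723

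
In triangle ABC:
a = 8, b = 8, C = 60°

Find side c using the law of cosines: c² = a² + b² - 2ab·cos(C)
c² = 8² + 8² - 2·8·8·cos(60°)
c² = 64 + 64 - 128·0.5000 = 64
c = √64 = 8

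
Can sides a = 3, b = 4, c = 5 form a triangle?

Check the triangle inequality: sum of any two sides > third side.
Yes, triangle inequality satisfied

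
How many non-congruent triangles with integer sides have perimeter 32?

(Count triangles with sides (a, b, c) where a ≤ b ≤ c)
With a ≤ b ≤ c and a + b + c = 32, the triangle inequality a + b > c gives c < 32/2, so c ≤ 15.
Iterate a from 1 to ⌊p/3⌋ = 10; for each a, b ranges from a to ⌊(p−a)/2⌋ with c = p − a − b, keeping only c ≥ b.
Triples: (2, 15, 15), (3, 14, 15), (4, 13, 15), …
Count = 21 triangles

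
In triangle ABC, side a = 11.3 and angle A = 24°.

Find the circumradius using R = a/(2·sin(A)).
R = a/(2·sin(A)) = 11.3/(2·sin(24°))
R = 11.3/(2·0.406737) = 11.3/0.813473 = 13.89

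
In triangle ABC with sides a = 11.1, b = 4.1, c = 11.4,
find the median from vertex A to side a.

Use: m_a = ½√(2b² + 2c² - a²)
m_a = ½√(2·4.1² + 2·11.4² - 11.1²)
m_a = ½√(33.62 + 259.92 - 123.21) = ½√170.33 = 6.526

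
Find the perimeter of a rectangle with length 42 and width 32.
Perimeter = 2 * (length + width)
Perimeter = 2 * (42 + 32)
Perimeter = 2 * 74
Perimeter = 148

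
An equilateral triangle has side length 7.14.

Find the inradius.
For an equilateral triangle, r = s/(2√3) where s is the side.
r = 7.14/(2√3) = 7.14/3.464102 = 2.061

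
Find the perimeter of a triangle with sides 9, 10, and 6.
Perimeter = sum of all sides
Perimeter = 9 + 10 + 6
Perimeter = 25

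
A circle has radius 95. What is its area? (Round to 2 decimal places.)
Area = pi * r²
Area = pi * 95²
Area = pi * 9025
Area = 28352.87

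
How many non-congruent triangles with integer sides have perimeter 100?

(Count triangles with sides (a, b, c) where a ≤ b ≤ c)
With a ≤ b ≤ c and a + b + c = 100, the triangle inequality a + b > c gives c < 100/2, so c ≤ 49.
Iterate a from 1 to ⌊p/3⌋ = 33; for each a, b ranges from a to ⌊(p−a)/2⌋ with c = p − a − b, keeping only c ≥ b.
Triples: (2, 49, 49), (3, 48, 49), (4, 47, 49), …
Count = 208 triangles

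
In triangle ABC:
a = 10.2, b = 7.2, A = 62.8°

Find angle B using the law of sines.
sin(B)/b = sin(A)/a
sin(B) = b·sin(A)/a = 7.2·sin(62.8°)/10.2 = 0.627823
B = arcsin(0.627823) = 38.89°  (b ≤ a, so B ≤ A and the acute solution is unique)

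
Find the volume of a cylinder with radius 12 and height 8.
Volume = pi * r² * h
Volume = pi * 12² * 8
Volume = pi * 144 * 8
Volume = pi * 1152
Volume = 3619.11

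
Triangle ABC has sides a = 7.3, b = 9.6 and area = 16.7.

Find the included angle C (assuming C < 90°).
Area = ½ab·sin(C)  →  sin(C) = 2·Area/(ab)
sin(C) = 2·16.7/(7.3·9.6) = 0.476598
C = arcsin(0.476598) = 28.46°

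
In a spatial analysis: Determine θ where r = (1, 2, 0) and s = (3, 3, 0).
r·s = 9, |r|² = 5, |s|² = 18
cos θ = 9/√90 ≈ 0.9487
θ ≈ 18.43°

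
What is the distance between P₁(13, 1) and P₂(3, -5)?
Using the distance formula: d = sqrt((x₂-x₁)² + (y₂-y₁)²)
dx = 3 - 13 = -10
dy = (-5) - 1 = -6
d = sqrt((-10)² + (-6)²) = sqrt(100 + 36) = sqrt(136) = 11.66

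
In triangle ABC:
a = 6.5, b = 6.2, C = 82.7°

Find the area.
Using A = ½ab·sin(C):
A = ½·6.5·6.2·sin(82.7°) = ½·40.3·0.991894 = 19.99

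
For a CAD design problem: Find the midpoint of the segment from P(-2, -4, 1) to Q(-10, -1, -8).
Midpoint = ((-2-10)/2, (-4-1)/2, (1-8)/2) = (-6, -2.5, -3.5)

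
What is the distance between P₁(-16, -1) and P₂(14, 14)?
Using the distance formula: d = sqrt((x₂-x₁)² + (y₂-y₁)²)
dx = 14 - (-16) = 30
dy = 14 - (-1) = 15
d = sqrt(30² + 15²) = sqrt(900 + 225) = sqrt(1125) = 33.54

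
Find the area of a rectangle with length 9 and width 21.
Area = length * width
Area = 9 * 21
Area = 189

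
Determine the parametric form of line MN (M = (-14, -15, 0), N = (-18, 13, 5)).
Direction vector d = N - M = (-4, 28, 5)
x = -14 - 4t, y = -15 + 28t, z = 0 + 5t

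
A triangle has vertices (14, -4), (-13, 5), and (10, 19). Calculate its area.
Using the coordinate formula: Area = (1/2)|x₁(y₂-y₃) + x₂(y₃-y₁) + x₃(y₁-y₂)|
Area = (1/2)|14(5-19) + (-13)(19-(-4)) + 10((-4)-5)|
Area = (1/2)|14*(-14) + (-13)*23 + 10*(-9)|
Area = (1/2)|(-196) + (-299) + (-90)|
Area = (1/2)*585 = 292.50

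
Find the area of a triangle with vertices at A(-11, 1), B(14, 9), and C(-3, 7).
Using the coordinate formula: Area = (1/2)|x₁(y₂-y₃) + x₂(y₃-y₁) + x₃(y₁-y₂)|
Area = (1/2)|(-11)(9-7) + 14(7-1) + (-3)(1-9)|
Area = (1/2)|(-11)*2 + 14*6 + (-3)*(-8)|
Area = (1/2)|(-22) + 84 + 24|
Area = (1/2)*86 = 43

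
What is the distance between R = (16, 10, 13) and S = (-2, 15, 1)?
d = √[(-18)² + (5)² + (-12)²] = √493 = 22.2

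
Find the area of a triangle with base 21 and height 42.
Area = (1/2) * base * height
Area = (1/2) * 21 * 42
Area = 441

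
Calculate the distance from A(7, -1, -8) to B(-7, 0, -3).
d = √[(-14)² + (1)² + (5)²] = √222 = 14.9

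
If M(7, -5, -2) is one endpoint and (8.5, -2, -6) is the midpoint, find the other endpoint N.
N = (2×8.5 - 7, 2×(-2) - (-5), 2×(-6) - (-2)) = (10, 1, -10)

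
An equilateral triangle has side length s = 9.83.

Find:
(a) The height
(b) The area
(a) Height h = s·√3/2 = 9.83·√3/2 = 8.513
(b) Area = (√3/4)·s² = (√3/4)·9.83² = (√3/4)·96.6289 = 41.84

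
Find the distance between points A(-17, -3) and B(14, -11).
Using the distance formula: d = sqrt((x₂-x₁)² + (y₂-y₁)²)
dx = 14 - (-17) = 31
dy = (-11) - (-3) = -8
d = sqrt(31² + (-8)²) = sqrt(961 + 64) = sqrt(1025) = 32.02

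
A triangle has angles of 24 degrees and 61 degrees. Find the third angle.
Sum of angles in a triangle = 180 degrees
Third angle = 180 - 24 - 61
Third angle = 95 degrees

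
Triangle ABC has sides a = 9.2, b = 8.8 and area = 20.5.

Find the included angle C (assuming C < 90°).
Area = ½ab·sin(C)  →  sin(C) = 2·Area/(ab)
sin(C) = 2·20.5/(9.2·8.8) = 0.506423
C = arcsin(0.506423) = 30.43°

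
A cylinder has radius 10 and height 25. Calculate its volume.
Volume = pi * r² * h
Volume = pi * 10² * 25
Volume = pi * 100 * 25
Volume = pi * 2500
Volume = 7853.98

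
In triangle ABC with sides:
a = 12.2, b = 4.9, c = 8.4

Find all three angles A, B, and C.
By the law of cosines:
cos(A) = (b² + c² - a²)/(2bc) = -0.659257  →  A = 131.2°
cos(B) = (a² + c² - b²)/(2ac) = 0.953308  →  B = 17.58°
cos(C) = (a² + b² - c²)/(2ab) = 0.855554  →  C = 31.18°
Check: A + B + C = 180.0° ✓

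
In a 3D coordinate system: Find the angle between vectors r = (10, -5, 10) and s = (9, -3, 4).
r·s = 145, |r|² = 225, |s|² = 106
cos θ = 145/√23850 ≈ 0.9389
θ ≈ 20.13°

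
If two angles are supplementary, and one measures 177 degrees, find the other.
Supplementary angles sum to 180 degrees.
Other angle = 180 - 177
Other angle = 3 degrees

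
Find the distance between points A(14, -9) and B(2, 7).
Using the distance formula: d = sqrt((x₂-x₁)² + (y₂-y₁)²)
dx = 2 - 14 = -12
dy = 7 - (-9) = 16
d = sqrt((-12)² + 16²) = sqrt(144 + 256) = sqrt(400) = 20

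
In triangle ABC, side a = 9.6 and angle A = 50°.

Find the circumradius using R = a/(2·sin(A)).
R = a/(2·sin(A)) = 9.6/(2·sin(50°))
R = 9.6/(2·0.766044) = 9.6/1.532089 = 6.266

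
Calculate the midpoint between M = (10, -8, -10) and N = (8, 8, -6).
Midpoint = ((10+8)/2, (-8+8)/2, (-10-6)/2) = (9, 0, -8)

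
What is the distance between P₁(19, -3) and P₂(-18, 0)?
Using the distance formula: d = sqrt((x₂-x₁)² + (y₂-y₁)²)
dx = (-18) - 19 = -37
dy = 0 - (-3) = 3
d = sqrt((-37)² + 3²) = sqrt(1369 + 9) = sqrt(1378) = 37.12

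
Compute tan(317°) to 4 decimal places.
tan(317 degrees) = -0.9325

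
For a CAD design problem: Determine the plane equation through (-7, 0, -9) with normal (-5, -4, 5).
d = n·P = (-5)(-7) + (-4)(0) + (5)(-9) = -10
Plane: -5x - 4y + 5z = -10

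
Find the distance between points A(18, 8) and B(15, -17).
Using the distance formula: d = sqrt((x₂-x₁)² + (y₂-y₁)²)
dx = 15 - 18 = -3
dy = (-17) - 8 = -25
d = sqrt((-3)² + (-25)²) = sqrt(9 + 625) = sqrt(634) = 25.18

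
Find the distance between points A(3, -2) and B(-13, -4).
Using the distance formula: d = sqrt((x₂-x₁)² + (y₂-y₁)²)
dx = (-13) - 3 = -16
dy = (-4) - (-2) = -2
d = sqrt((-16)² + (-2)²) = sqrt(256 + 4) = sqrt(260) = 16.12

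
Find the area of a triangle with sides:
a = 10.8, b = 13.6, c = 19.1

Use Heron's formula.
s = (a+b+c)/2 = (10.8+13.6+19.1)/2 = 21.75
A = √(s(s-a)(s-b)(s-c)) = √(21.75·10.95·8.15·2.65)
A = √5143.71 = 71.72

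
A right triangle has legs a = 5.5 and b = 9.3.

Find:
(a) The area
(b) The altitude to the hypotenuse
(a) Area = ½ab = ½·5.5·9.3 = 25.575
(b) Hypotenuse c = √(5.5² + 9.3²) = √116.74 = 10.8046
    Area = ½·c·h_c  →  h_c = 2·Area/c = 2·25.575/10.8046 = 4.734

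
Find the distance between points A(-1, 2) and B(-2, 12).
Using the distance formula: d = sqrt((x₂-x₁)² + (y₂-y₁)²)
dx = (-2) - (-1) = -1
dy = 12 - 2 = 10
d = sqrt((-1)² + 10²) = sqrt(1 + 100) = sqrt(101) = 10.05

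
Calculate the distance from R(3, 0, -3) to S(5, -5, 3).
d = √[(2)² + (-5)² + (6)²] = √65 = 8.062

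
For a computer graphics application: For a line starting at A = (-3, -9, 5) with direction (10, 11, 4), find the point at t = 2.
P(2) = (-3 + 10(2), -9 + 11(2), 5 + 4(2)) = (17, 13, 13)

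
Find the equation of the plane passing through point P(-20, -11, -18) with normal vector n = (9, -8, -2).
d = n·P = (9)(-20) + (-8)(-11) + (-2)(-18) = -56
Plane: 9x - 8y - 2z = -56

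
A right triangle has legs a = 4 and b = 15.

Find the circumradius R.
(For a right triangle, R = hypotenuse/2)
Hypotenuse c = √(4² + 15²) = √241 = 15.5242
R = c/2 = 7.762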